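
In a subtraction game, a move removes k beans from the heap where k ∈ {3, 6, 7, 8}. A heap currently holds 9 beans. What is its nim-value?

Compute g(0), g(1), … for moves {3, 6, 7, 8}:
k:     0  1  2  3  4  5  6  7  8  9
g(k):  0  0  0  1  1  1  2  2  2  3
So g(9) = 3.

3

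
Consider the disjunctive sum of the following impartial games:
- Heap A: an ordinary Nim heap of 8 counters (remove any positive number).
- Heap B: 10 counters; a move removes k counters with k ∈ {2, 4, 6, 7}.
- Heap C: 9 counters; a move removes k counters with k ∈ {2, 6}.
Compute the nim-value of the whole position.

8

Heap A is a plain Nim heap of size 8, so its Grundy value is 8.
Build the Grundy sequence for heap B with g(k) = mex{g(k−s) : s ∈ {2, 4, 6, 7}, s ≤ k}:
k:     0  1  2  3  4  5  6  7  8  9 10
g(k):  0  0  1  1  2  2  3  3  4  0  0
So g(10) = 0.
For heap C, compute g(0), g(1), … with moves {2, 6}:
g(0) = mex{} = 0
g(1) = mex{} = 0
g(2) = mex{0} = 1
g(3) = mex{0} = 1
g(4) = mex{1} = 0
g(5) = mex{1} = 0
g(6) = mex{0} = 1
g(7) = mex{0} = 1
g(8) = mex{1} = 0
g(9) = mex{1} = 0
So g(9) = 0.
The value of a disjunctive sum is the nim-sum of the parts.
Combined value = 8 ⊕ 0 ⊕ 0 = 8.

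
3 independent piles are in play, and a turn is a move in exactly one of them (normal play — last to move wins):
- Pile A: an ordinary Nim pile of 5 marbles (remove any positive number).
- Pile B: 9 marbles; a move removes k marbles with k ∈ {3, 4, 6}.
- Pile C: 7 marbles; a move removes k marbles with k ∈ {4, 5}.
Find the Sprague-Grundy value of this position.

4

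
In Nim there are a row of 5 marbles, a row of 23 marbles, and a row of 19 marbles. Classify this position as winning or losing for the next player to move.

Write each in binary and XOR column by column:
  00101  (5)
  10111  (23)
  10011  (19)
  -----
  00001  (1)
The nim-sum is 1 ≠ 0, so this is an N-position: the player to move can win.

Winning position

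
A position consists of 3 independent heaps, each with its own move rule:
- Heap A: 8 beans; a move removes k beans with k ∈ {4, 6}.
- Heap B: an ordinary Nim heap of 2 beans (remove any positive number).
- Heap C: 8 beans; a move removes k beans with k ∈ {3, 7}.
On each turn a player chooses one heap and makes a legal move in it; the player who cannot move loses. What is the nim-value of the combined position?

2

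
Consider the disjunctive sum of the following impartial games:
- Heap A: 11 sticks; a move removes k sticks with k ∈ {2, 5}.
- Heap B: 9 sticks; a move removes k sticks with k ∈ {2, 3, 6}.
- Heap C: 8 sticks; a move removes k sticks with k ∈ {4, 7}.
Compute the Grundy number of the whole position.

Build the Grundy sequence for heap A with g(k) = mex{g(k−s) : s ∈ {2, 5}, s ≤ k}:
g(0) = mex{} = 0
g(1) = mex{} = 0
g(2) = mex{0} = 1
g(3) = mex{0} = 1
g(4) = mex{1} = 0
g(5) = mex{0,1} = 2
g(6) = mex{0} = 1
g(7) = mex{1,2} = 0
g(8) = mex{1} = 0
g(9) = mex{0} = 1
g(10) = mex{0,2} = 1
g(11) = mex{1} = 0
So g(11) = 0.
Grundy values for heap B (subtraction set {2, 3, 6}):
g(0) = mex{} = 0
g(1) = mex{} = 0
g(2) = mex{0} = 1
g(3) = mex{0} = 1
g(4) = mex{0,1} = 2
g(5) = mex{1} = 0
g(6) = mex{0,1,2} = 3
g(7) = mex{0,2} = 1
g(8) = mex{0,1,3} = 2
g(9) = mex{1,3} = 0
So g(9) = 0.
Build the Grundy sequence for heap C with g(k) = mex{g(k−s) : s ∈ {4, 7}, s ≤ k}:
g(0) = mex{} = 0
g(1) = mex{} = 0
g(2) = mex{} = 0
g(3) = mex{} = 0
g(4) = mex{0} = 1
g(5) = mex{0} = 1
g(6) = mex{0} = 1
g(7) = mex{0} = 1
g(8) = mex{0,1} = 2
So g(8) = 2.
By the Sprague-Grundy theorem, the Grundy value of a sum of independent games is the XOR of the component values.
Combined value = 0 XOR 0 XOR 2 = 2.

2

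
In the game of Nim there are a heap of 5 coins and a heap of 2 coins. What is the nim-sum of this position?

7

Compute the nim-sum pairwise:
5 ^ 2 = 7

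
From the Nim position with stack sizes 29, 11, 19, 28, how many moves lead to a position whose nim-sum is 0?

In binary:
  11101  (29)
  01011  (11)
  10011  (19)
  11100  (28)
  -----
  11001  (25)
The overall nim-sum is X = 25. A stack of size p has a winning move iff p XOR X < p (reduce it to p XOR X).
  29: 29 XOR 25 = 4 < 29 — winning move (to 4).
  11: 11 XOR 25 = 18 ≥ 11 — no move.
  19: 19 XOR 25 = 10 < 19 — winning move (to 10).
  28: 28 XOR 25 = 5 < 28 — winning move (to 5).
That gives 3 winning moves.

3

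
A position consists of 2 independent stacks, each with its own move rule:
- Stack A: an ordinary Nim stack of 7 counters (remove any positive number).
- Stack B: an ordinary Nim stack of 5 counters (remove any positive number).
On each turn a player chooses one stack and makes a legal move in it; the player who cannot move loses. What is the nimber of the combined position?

2

Stack A is a plain Nim stack of size 7, so its Grundy value is 7.
Stack B is a plain Nim stack of size 5, so its Grundy value is 5.
The value of a disjunctive sum is the nim-sum of the parts.
Combined value = 7 XOR 5 = 2.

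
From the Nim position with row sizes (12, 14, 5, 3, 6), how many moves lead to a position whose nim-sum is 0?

3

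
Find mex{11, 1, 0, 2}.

The values 0, 1, 2 are all present; 3 is the first non-negative integer missing from the set.

3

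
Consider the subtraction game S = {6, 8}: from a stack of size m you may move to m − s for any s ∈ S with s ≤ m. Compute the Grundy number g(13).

Build the Grundy sequence with g(k) = mex{g(k−s) : s ∈ {6, 8}, s ≤ k}:
g(0) = mex{} = 0
g(1) = mex{} = 0
g(2) = mex{} = 0
g(3) = mex{} = 0
g(4) = mex{} = 0
g(5) = mex{} = 0
g(6) = mex{0} = 1
g(7) = mex{0} = 1
g(8) = mex{0} = 1
g(9) = mex{0} = 1
g(10) = mex{0} = 1
g(11) = mex{0} = 1
g(12) = mex{0,1} = 2
g(13) = mex{0,1} = 2
So g(13) = 2.

2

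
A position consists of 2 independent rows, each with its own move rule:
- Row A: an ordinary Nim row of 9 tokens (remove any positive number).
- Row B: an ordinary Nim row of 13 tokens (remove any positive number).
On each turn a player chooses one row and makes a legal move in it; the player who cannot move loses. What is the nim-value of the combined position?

4

Row A is a plain Nim row of size 9, so its Grundy value is 9.
Row B is a plain Nim row of size 13, so its Grundy value is 13.
The value of a disjunctive sum is the nim-sum of the parts.
Combined value = 9 XOR 13 = 4.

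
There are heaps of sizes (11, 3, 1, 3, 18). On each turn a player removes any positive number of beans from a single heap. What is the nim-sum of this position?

24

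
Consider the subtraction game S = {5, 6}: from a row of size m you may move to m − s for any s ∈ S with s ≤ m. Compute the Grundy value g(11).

0

Build the Grundy sequence with g(k) = mex{g(k−s) : s ∈ {5, 6}, s ≤ k}:
k:     0  1  2  3  4  5  6  7  8  9 10 11
g(k):  0  0  0  0  0  1  1  1  1  1  2  0
So g(11) = 0.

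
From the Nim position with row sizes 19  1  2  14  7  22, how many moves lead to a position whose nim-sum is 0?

Compute the nim-sum pairwise:
19 XOR 1 = 18
18 XOR 2 = 16
16 XOR 14 = 30
30 XOR 7 = 25
25 XOR 22 = 15
The overall nim-sum is X = 15. A row of size p has a winning move iff p XOR X < p (reduce it to p XOR X).
  19: 19 XOR 15 = 28 ≥ 19 — no move.
  1: 1 XOR 15 = 14 ≥ 1 — no move.
  2: 2 XOR 15 = 13 ≥ 2 — no move.
  14: 14 XOR 15 = 1 < 14 — winning move (to 1).
  7: 7 XOR 15 = 8 ≥ 7 — no move.
  22: 22 XOR 15 = 25 ≥ 22 — no move.
That gives 1 winning move.

1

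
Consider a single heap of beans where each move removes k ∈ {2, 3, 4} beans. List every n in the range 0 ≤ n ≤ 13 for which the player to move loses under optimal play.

0, 1, 6, 7, 12, 13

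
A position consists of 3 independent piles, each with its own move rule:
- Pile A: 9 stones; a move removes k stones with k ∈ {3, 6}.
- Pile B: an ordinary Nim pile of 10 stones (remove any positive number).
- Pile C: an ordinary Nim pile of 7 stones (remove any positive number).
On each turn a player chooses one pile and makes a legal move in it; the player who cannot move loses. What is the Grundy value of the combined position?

Grundy values for pile A (subtraction set {3, 6}):
g(0) = mex{} = 0
g(1) = mex{} = 0
g(2) = mex{} = 0
g(3) = mex{0} = 1
g(4) = mex{0} = 1
g(5) = mex{0} = 1
g(6) = mex{0,1} = 2
g(7) = mex{0,1} = 2
g(8) = mex{0,1} = 2
g(9) = mex{1,2} = 0
So g(9) = 0.
Pile B is a plain Nim pile of size 10, so its Grundy value is 10.
Pile C is a plain Nim pile of size 7, so its Grundy value is 7.
The value of a disjunctive sum is the nim-sum of the parts.
Combined value = 0 ⊕ 10 ⊕ 7 = 13.

13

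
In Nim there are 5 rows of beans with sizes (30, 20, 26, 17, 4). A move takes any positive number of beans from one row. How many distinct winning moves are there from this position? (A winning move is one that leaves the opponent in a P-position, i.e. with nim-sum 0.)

3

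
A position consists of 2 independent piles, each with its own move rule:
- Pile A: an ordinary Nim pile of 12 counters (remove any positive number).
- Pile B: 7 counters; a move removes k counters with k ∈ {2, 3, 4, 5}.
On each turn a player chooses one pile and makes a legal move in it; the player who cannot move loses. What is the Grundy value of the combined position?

Pile A is a plain Nim pile of size 12, so its Grundy value is 12.
Build the Grundy sequence for pile B with g(k) = mex{g(k−s) : s ∈ {2, 3, 4, 5}, s ≤ k}:
k:     0  1  2  3  4  5  6  7
g(k):  0  0  1  1  2  2  3  0
So g(7) = 0.
By the Sprague-Grundy theorem, the Grundy value of a sum of independent games is the XOR of the component values.
Combined value = 12 ⊕ 0 = 12.

12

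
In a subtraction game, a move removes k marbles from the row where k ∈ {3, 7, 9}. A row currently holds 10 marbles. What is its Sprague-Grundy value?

3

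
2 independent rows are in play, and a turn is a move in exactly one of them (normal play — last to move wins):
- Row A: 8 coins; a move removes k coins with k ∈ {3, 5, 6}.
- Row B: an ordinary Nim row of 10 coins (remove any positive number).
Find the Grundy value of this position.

8

Grundy values for row A (subtraction set {3, 5, 6}):
k:     0  1  2  3  4  5  6  7  8
g(k):  0  0  0  1  1  1  2  2  2
So g(8) = 2.
Row B is a plain Nim row of size 10, so its Grundy value is 10.
By the Sprague-Grundy theorem, the Grundy value of a sum of independent games is the XOR of the component values.
Combined value = 2 XOR 10 = 8.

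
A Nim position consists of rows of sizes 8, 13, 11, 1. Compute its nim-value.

Nim-sum: 8 ^ 13 ^ 11 ^ 1 = 15.

15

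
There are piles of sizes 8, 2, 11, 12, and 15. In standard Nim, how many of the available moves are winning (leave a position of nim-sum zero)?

3

Compute the nim-sum pairwise:
8 XOR 2 = 10
10 XOR 11 = 1
1 XOR 12 = 13
13 XOR 15 = 2
The overall nim-sum is X = 2. A pile of size p has a winning move iff p XOR X < p (reduce it to p XOR X).
  8: 8 XOR 2 = 10 ≥ 8 — no move.
  2: 2 XOR 2 = 0 < 2 — winning move (to 0).
  11: 11 XOR 2 = 9 < 11 — winning move (to 9).
  12: 12 XOR 2 = 14 ≥ 12 — no move.
  15: 15 XOR 2 = 13 < 15 — winning move (to 13).
That gives 3 winning moves.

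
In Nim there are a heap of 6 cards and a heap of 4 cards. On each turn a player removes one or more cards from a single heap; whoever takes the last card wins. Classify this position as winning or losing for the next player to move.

Winning position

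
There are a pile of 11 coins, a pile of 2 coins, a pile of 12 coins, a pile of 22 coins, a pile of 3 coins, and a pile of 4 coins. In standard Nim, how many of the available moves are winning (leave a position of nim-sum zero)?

Bitwise XOR of the heap sizes:
  01011  (11)
  00010  (2)
  01100  (12)
  10110  (22)
  00011  (3)
  00100  (4)
  -----
  10100  (20)
The overall nim-sum is X = 20. A pile of size p has a winning move iff p XOR X < p (reduce it to p XOR X).
  11: 11 XOR 20 = 31 ≥ 11 — no move.
  2: 2 XOR 20 = 22 ≥ 2 — no move.
  12: 12 XOR 20 = 24 ≥ 12 — no move.
  22: 22 XOR 20 = 2 < 22 — winning move (to 2).
  3: 3 XOR 20 = 23 ≥ 3 — no move.
  4: 4 XOR 20 = 16 ≥ 4 — no move.
That gives 1 winning move.

1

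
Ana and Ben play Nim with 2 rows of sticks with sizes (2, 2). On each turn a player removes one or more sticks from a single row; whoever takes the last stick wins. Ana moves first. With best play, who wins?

Ben wins

Write each in binary and XOR column by column:
  10  (2)
  10  (2)
  --
  00  (0)
The nim-sum is 0, so this is a P-position: the player to move is in a losing position under optimal play; Ana is about to move from it and so loses — Ben wins.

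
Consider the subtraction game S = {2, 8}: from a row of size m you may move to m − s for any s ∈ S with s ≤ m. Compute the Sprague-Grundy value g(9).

2

Compute g(0), g(1), … for moves {2, 8}:
k:     0  1  2  3  4  5  6  7  8  9
g(k):  0  0  1  1  0  0  1  1  2  2
So g(9) = 2.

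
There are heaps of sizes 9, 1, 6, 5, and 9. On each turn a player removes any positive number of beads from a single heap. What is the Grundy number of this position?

Nim-sum: 9 ⊕ 1 ⊕ 6 ⊕ 5 ⊕ 9 = 2.

2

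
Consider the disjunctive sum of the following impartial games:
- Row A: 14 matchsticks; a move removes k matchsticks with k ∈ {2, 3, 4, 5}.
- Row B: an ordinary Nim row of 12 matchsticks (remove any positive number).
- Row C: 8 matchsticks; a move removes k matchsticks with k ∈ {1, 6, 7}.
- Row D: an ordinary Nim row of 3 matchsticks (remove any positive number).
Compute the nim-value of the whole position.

For row A, compute g(0), g(1), … with moves {2, 3, 4, 5}:
g(0) = mex{} = 0
g(1) = mex{} = 0
g(2) = mex{0} = 1
g(3) = mex{0} = 1
g(4) = mex{0,1} = 2
g(5) = mex{0,1} = 2
g(6) = mex{0,1,2} = 3
g(7) = mex{1,2} = 0
g(8) = mex{1,2,3} = 0
g(9) = mex{0,2,3} = 1
g(10) = mex{0,2,3} = 1
g(11) = mex{0,1,3} = 2
g(12) = mex{0,1} = 2
g(13) = mex{0,1,2} = 3
g(14) = mex{1,2} = 0
So g(14) = 0.
Row B is a plain Nim row of size 12, so its Grundy value is 12.
Build the Grundy sequence for row C with g(k) = mex{g(k−s) : s ∈ {1, 6, 7}, s ≤ k}:
g(0) = mex{} = 0
g(1) = mex{0} = 1
g(2) = mex{1} = 0
g(3) = mex{0} = 1
g(4) = mex{1} = 0
g(5) = mex{0} = 1
g(6) = mex{0,1} = 2
g(7) = mex{0,1,2} = 3
g(8) = mex{0,1,3} = 2
So g(8) = 2.
Row D is a plain Nim row of size 3, so its Grundy value is 3.
The value of a disjunctive sum is the nim-sum of the parts.
Combined value = 0 ⊕ 12 ⊕ 2 ⊕ 3 = 13.

13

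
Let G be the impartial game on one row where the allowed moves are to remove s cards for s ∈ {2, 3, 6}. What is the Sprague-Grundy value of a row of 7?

1

Grundy values for subtraction set {2, 3, 6}:
g(0) = mex{} = 0
g(1) = mex{} = 0
g(2) = mex{0} = 1
g(3) = mex{0} = 1
g(4) = mex{0,1} = 2
g(5) = mex{1} = 0
g(6) = mex{0,1,2} = 3
g(7) = mex{0,2} = 1
So g(7) = 1.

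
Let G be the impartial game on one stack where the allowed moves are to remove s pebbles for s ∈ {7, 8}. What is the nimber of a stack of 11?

1

Grundy values for subtraction set {7, 8}:
g(0) = mex{} = 0
g(1) = mex{} = 0
g(2) = mex{} = 0
g(3) = mex{} = 0
g(4) = mex{} = 0
g(5) = mex{} = 0
g(6) = mex{} = 0
g(7) = mex{0} = 1
g(8) = mex{0} = 1
g(9) = mex{0} = 1
g(10) = mex{0} = 1
g(11) = mex{0} = 1
So g(11) = 1.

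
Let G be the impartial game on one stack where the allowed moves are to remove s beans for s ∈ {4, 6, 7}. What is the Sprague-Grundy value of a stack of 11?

0

Grundy values for subtraction set {4, 6, 7}:
k:     0  1  2  3  4  5  6  7  8  9 10 11
g(k):  0  0  0  0  1  1  1  1  2  2  2  0
So g(11) = 0.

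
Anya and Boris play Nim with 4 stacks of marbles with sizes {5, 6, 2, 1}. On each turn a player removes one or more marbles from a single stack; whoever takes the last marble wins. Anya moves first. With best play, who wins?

Compute the nim-sum pairwise:
5 XOR 6 = 3
3 XOR 2 = 1
1 XOR 1 = 0
The nim-sum is 0, so this is a P-position: the player to move is in a losing position under optimal play; Anya is about to move from it and so loses — Boris wins.

Boris wins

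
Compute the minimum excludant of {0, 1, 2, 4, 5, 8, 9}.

3

The values 0, 1, 2 are all present; 3 is the first non-negative integer missing from the set.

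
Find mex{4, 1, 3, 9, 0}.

2

The values 0, 1 are all present; 2 is the first non-negative integer missing from the set.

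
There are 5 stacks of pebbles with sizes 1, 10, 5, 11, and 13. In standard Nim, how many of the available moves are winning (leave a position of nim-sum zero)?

3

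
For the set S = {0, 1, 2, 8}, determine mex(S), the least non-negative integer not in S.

3

The values 0, 1, 2 are all present; 3 is the first non-negative integer missing from the set.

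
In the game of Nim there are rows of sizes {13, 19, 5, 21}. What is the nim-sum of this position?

14

Bitwise XOR of the heap sizes:
  01101  (13)
  10011  (19)
  00101  (5)
  10101  (21)
  -----
  01110  (14)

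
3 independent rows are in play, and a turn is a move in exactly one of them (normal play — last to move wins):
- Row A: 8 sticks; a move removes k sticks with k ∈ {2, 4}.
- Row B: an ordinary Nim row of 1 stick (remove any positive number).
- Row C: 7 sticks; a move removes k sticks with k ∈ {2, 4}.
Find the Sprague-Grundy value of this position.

0

Build the Grundy sequence for row A with g(k) = mex{g(k−s) : s ∈ {2, 4}, s ≤ k}:
g(0) = mex{} = 0
g(1) = mex{} = 0
g(2) = mex{0} = 1
g(3) = mex{0} = 1
g(4) = mex{0,1} = 2
g(5) = mex{0,1} = 2
g(6) = mex{1,2} = 0
g(7) = mex{1,2} = 0
g(8) = mex{0,2} = 1
So g(8) = 1.
Row B is a plain Nim row of size 1, so its Grundy value is 1.
For row C, compute g(0), g(1), … with moves {2, 4}:
k:     0  1  2  3  4  5  6  7
g(k):  0  0  1  1  2  2  0  0
So g(7) = 0.
By the Sprague-Grundy theorem, the Grundy value of a sum of independent games is the XOR of the component values.
Combined value = 1 XOR 1 XOR 0 = 0.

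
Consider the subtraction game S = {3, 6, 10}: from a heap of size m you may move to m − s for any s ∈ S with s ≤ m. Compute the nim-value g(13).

Compute g(0), g(1), … for moves {3, 6, 10}:
k:     0  1  2  3  4  5  6  7  8  9 10 11 12 13
g(k):  0  0  0  1  1  1  2  2  2  0  3  3  1  0
So g(13) = 0.

0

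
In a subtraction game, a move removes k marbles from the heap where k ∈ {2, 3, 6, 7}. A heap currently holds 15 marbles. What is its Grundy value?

3

Compute g(0), g(1), … for moves {2, 3, 6, 7}:
k:     0  1  2  3  4  5  6  7  8  9 10 11 12 13 14 15
g(k):  0  0  1  1  2  0  3  1  2  0  0  1  1  2  0  3
So g(15) = 3.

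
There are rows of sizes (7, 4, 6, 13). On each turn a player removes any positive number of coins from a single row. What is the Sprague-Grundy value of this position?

In binary:
  0111  (7)
  0100  (4)
  0110  (6)
  1101  (13)
  ----
  1000  (8)

8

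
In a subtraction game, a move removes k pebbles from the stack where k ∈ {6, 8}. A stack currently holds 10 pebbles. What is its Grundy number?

1

Grundy values for subtraction set {6, 8}:
g(0) = mex{} = 0
g(1) = mex{} = 0
g(2) = mex{} = 0
g(3) = mex{} = 0
g(4) = mex{} = 0
g(5) = mex{} = 0
g(6) = mex{0} = 1
g(7) = mex{0} = 1
g(8) = mex{0} = 1
g(9) = mex{0} = 1
g(10) = mex{0} = 1
So g(10) = 1.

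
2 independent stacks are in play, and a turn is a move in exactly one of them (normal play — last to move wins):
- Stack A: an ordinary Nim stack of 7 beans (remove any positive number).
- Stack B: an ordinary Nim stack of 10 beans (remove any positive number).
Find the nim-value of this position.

Stack A is a plain Nim stack of size 7, so its Grundy value is 7.
Stack B is a plain Nim stack of size 10, so its Grundy value is 10.
By the Sprague-Grundy theorem, the Grundy value of a sum of independent games is the XOR of the component values.
Combined value = 7 XOR 10 = 13.

13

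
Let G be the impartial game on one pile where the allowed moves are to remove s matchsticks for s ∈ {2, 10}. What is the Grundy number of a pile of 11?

1

Build the Grundy sequence with g(k) = mex{g(k−s) : s ∈ {2, 10}, s ≤ k}:
g(0) = mex{} = 0
g(1) = mex{} = 0
g(2) = mex{0} = 1
g(3) = mex{0} = 1
g(4) = mex{1} = 0
g(5) = mex{1} = 0
g(6) = mex{0} = 1
g(7) = mex{0} = 1
g(8) = mex{1} = 0
g(9) = mex{1} = 0
g(10) = mex{0} = 1
g(11) = mex{0} = 1
So g(11) = 1.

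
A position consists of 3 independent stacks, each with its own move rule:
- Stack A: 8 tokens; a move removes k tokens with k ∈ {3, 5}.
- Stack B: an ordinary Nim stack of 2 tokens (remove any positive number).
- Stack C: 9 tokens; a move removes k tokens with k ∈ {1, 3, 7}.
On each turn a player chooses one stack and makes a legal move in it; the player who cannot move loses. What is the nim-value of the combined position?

Grundy values for stack A (subtraction set {3, 5}):
k:     0  1  2  3  4  5  6  7  8
g(k):  0  0  0  1  1  1  2  2  0
So g(8) = 0.
Stack B is a plain Nim stack of size 2, so its Grundy value is 2.
For stack C, compute g(0), g(1), … with moves {1, 3, 7}:
k:     0  1  2  3  4  5  6  7  8  9
g(k):  0  1  0  1  0  1  0  1  0  1
So g(9) = 1.
The value of a disjunctive sum is the nim-sum of the parts.
Combined value = 0 ⊕ 2 ⊕ 1 = 3.

3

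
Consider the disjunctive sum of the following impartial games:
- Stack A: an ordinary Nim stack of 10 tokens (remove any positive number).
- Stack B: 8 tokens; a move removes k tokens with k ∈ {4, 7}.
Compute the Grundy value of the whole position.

8

Stack A is a plain Nim stack of size 10, so its Grundy value is 10.
Build the Grundy sequence for stack B with g(k) = mex{g(k−s) : s ∈ {4, 7}, s ≤ k}:
g(0) = mex{} = 0
g(1) = mex{} = 0
g(2) = mex{} = 0
g(3) = mex{} = 0
g(4) = mex{0} = 1
g(5) = mex{0} = 1
g(6) = mex{0} = 1
g(7) = mex{0} = 1
g(8) = mex{0,1} = 2
So g(8) = 2.
The value of a disjunctive sum is the nim-sum of the parts.
Combined value = 10 XOR 2 = 8.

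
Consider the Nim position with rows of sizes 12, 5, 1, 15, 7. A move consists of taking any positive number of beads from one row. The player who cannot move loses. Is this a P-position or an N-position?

In binary:
  1100  (12)
  0101  (5)
  0001  (1)
  1111  (15)
  0111  (7)
  ----
  0000  (0)
The nim-sum is 0, so this is a P-position: the player to move is in a losing position under optimal play.

P-position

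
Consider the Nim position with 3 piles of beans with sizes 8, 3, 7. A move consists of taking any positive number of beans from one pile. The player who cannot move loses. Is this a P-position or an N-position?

In binary:
  1000  (8)
  0011  (3)
  0111  (7)
  ----
  1100  (12)
The nim-sum is 12 ≠ 0, so this is an N-position: the player to move can win.

N-position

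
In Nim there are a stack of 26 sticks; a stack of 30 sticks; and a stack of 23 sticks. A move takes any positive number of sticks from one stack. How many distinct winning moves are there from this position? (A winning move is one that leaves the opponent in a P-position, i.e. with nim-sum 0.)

3

Nim-sum: 26 ^ 30 ^ 23 = 19.
The overall nim-sum is X = 19. A stack of size p has a winning move iff p XOR X < p (reduce it to p XOR X).
  26: 26 XOR 19 = 9 < 26 — winning move (to 9).
  30: 30 XOR 19 = 13 < 30 — winning move (to 13).
  23: 23 XOR 19 = 4 < 23 — winning move (to 4).
That gives 3 winning moves.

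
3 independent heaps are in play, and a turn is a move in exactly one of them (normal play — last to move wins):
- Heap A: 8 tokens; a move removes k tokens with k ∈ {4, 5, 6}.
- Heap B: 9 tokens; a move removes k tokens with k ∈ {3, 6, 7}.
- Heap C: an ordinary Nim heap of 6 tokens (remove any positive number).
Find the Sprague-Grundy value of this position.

Grundy values for heap A (subtraction set {4, 5, 6}):
g(0) = mex{} = 0
g(1) = mex{} = 0
g(2) = mex{} = 0
g(3) = mex{} = 0
g(4) = mex{0} = 1
g(5) = mex{0} = 1
g(6) = mex{0} = 1
g(7) = mex{0} = 1
g(8) = mex{0,1} = 2
So g(8) = 2.
For heap B, compute g(0), g(1), … with moves {3, 6, 7}:
k:     0  1  2  3  4  5  6  7  8  9
g(k):  0  0  0  1  1  1  2  2  2  3
So g(9) = 3.
Heap C is a plain Nim heap of size 6, so its Grundy value is 6.
By the Sprague-Grundy theorem, the Grundy value of a sum of independent games is the XOR of the component values.
Combined value = 2 ⊕ 3 ⊕ 6 = 7.

7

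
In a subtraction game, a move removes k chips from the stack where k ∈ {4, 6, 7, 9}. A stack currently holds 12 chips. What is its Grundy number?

3

Build the Grundy sequence with g(k) = mex{g(k−s) : s ∈ {4, 6, 7, 9}, s ≤ k}:
k:     0  1  2  3  4  5  6  7  8  9 10 11 12
g(k):  0  0  0  0  1  1  1  1  2  2  2  2  3
So g(12) = 3.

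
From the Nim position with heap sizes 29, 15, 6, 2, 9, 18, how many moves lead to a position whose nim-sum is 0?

3

Nim-sum: 29 ⊕ 15 ⊕ 6 ⊕ 2 ⊕ 9 ⊕ 18 = 13.
The overall nim-sum is X = 13. A heap of size p has a winning move iff p XOR X < p (reduce it to p XOR X).
  29: 29 XOR 13 = 16 < 29 — winning move (to 16).
  15: 15 XOR 13 = 2 < 15 — winning move (to 2).
  6: 6 XOR 13 = 11 ≥ 6 — no move.
  2: 2 XOR 13 = 15 ≥ 2 — no move.
  9: 9 XOR 13 = 4 < 9 — winning move (to 4).
  18: 18 XOR 13 = 31 ≥ 18 — no move.
That gives 3 winning moves.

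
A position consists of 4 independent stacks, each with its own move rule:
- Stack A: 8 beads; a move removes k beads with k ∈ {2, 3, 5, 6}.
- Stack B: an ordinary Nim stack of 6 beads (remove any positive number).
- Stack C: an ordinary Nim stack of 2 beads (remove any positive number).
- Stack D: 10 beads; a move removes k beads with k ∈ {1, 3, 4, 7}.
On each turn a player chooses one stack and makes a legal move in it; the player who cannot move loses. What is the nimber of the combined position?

For stack A, compute g(0), g(1), … with moves {2, 3, 5, 6}:
k:     0  1  2  3  4  5  6  7  8
g(k):  0  0  1  1  2  2  3  3  0
So g(8) = 0.
Stack B is a plain Nim stack of size 6, so its Grundy value is 6.
Stack C is a plain Nim stack of size 2, so its Grundy value is 2.
Grundy values for stack D (subtraction set {1, 3, 4, 7}):
g(0) = mex{} = 0
g(1) = mex{0} = 1
g(2) = mex{1} = 0
g(3) = mex{0} = 1
g(4) = mex{0,1} = 2
g(5) = mex{0,1,2} = 3
g(6) = mex{0,1,3} = 2
g(7) = mex{0,1,2} = 3
g(8) = mex{1,2,3} = 0
g(9) = mex{0,2,3} = 1
g(10) = mex{1,2,3} = 0
So g(10) = 0.
The value of a disjunctive sum is the nim-sum of the parts.
Combined value = 0 XOR 6 XOR 2 XOR 0 = 4.

4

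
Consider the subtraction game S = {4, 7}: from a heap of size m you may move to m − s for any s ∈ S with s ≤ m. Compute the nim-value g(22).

0

Build the Grundy sequence with g(k) = mex{g(k−s) : s ∈ {4, 7}, s ≤ k}:
k:     0  1  2  3  4  5  6  7  8  9 10 11 12 13 14 15 16 17 18 19 20 21 22
g(k):  0  0  0  0  1  1  1  1  2  2  2  0  0  0  0  1  1  1  1  2  2  2  0
So g(22) = 0.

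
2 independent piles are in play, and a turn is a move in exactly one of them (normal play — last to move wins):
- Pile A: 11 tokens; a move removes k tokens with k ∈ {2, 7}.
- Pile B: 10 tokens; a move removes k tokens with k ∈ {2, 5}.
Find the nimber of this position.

0

Grundy values for pile A (subtraction set {2, 7}):
k:     0  1  2  3  4  5  6  7  8  9 10 11
g(k):  0  0  1  1  0  0  1  1  2  0  0  1
So g(11) = 1.
Build the Grundy sequence for pile B with g(k) = mex{g(k−s) : s ∈ {2, 5}, s ≤ k}:
g(0) = mex{} = 0
g(1) = mex{} = 0
g(2) = mex{0} = 1
g(3) = mex{0} = 1
g(4) = mex{1} = 0
g(5) = mex{0,1} = 2
g(6) = mex{0} = 1
g(7) = mex{1,2} = 0
g(8) = mex{1} = 0
g(9) = mex{0} = 1
g(10) = mex{0,2} = 1
So g(10) = 1.
The value of a disjunctive sum is the nim-sum of the parts.
Combined value = 1 XOR 1 = 0.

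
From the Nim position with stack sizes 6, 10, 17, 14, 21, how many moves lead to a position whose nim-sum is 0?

3

Write each in binary and XOR column by column:
  00110  (6)
  01010  (10)
  10001  (17)
  01110  (14)
  10101  (21)
  -----
  00110  (6)
The overall nim-sum is X = 6. A stack of size p has a winning move iff p XOR X < p (reduce it to p XOR X).
  6: 6 XOR 6 = 0 < 6 — winning move (to 0).
  10: 10 XOR 6 = 12 ≥ 10 — no move.
  17: 17 XOR 6 = 23 ≥ 17 — no move.
  14: 14 XOR 6 = 8 < 14 — winning move (to 8).
  21: 21 XOR 6 = 19 < 21 — winning move (to 19).
That gives 3 winning moves.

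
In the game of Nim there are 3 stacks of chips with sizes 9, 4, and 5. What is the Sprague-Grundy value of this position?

In binary:
  1001  (9)
  0100  (4)
  0101  (5)
  ----
  1000  (8)

8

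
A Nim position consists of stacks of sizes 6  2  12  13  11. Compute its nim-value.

14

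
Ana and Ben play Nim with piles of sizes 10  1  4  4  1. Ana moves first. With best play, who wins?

Ana wins

In binary:
  1010  (10)
  0001  (1)
  0100  (4)
  0100  (4)
  0001  (1)
  ----
  1010  (10)
The nim-sum is 10 ≠ 0, so this is an N-position: the player to move can win; Ana has a winning move.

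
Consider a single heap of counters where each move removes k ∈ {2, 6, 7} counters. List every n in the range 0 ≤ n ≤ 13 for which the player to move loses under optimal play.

Grundy values for subtraction set {2, 6, 7}:
k:     0  1  2  3  4  5  6  7  8  9 10 11 12 13
g(k):  0  0  1  1  0  0  1  1  2  0  3  1  2  0
The P-positions (g = 0) in 0..13 are 0, 1, 4, 5, 9, 13.

0, 1, 4, 5, 9, 13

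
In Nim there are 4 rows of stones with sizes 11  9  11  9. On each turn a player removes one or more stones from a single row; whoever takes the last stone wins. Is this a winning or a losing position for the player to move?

Losing position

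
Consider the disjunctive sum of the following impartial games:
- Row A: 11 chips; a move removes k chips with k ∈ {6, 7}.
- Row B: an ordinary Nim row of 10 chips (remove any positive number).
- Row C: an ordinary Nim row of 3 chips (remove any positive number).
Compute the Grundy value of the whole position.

8

Build the Grundy sequence for row A with g(k) = mex{g(k−s) : s ∈ {6, 7}, s ≤ k}:
g(0) = mex{} = 0
g(1) = mex{} = 0
g(2) = mex{} = 0
g(3) = mex{} = 0
g(4) = mex{} = 0
g(5) = mex{} = 0
g(6) = mex{0} = 1
g(7) = mex{0} = 1
g(8) = mex{0} = 1
g(9) = mex{0} = 1
g(10) = mex{0} = 1
g(11) = mex{0} = 1
So g(11) = 1.
Row B is a plain Nim row of size 10, so its Grundy value is 10.
Row C is a plain Nim row of size 3, so its Grundy value is 3.
The value of a disjunctive sum is the nim-sum of the parts.
Combined value = 1 XOR 10 XOR 3 = 8.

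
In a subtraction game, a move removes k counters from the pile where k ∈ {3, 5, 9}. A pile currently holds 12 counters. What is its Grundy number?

Compute g(0), g(1), … for moves {3, 5, 9}:
g(0) = mex{} = 0
g(1) = mex{} = 0
g(2) = mex{} = 0
g(3) = mex{0} = 1
g(4) = mex{0} = 1
g(5) = mex{0} = 1
g(6) = mex{0,1} = 2
g(7) = mex{0,1} = 2
g(8) = mex{1} = 0
g(9) = mex{0,1,2} = 3
g(10) = mex{0,1,2} = 3
g(11) = mex{0,2} = 1
g(12) = mex{1,2,3} = 0
So g(12) = 0.

0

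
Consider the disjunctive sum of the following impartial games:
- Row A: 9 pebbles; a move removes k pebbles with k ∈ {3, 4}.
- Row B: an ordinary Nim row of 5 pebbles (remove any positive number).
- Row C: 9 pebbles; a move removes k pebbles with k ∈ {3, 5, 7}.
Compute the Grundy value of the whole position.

Build the Grundy sequence for row A with g(k) = mex{g(k−s) : s ∈ {3, 4}, s ≤ k}:
g(0) = mex{} = 0
g(1) = mex{} = 0
g(2) = mex{} = 0
g(3) = mex{0} = 1
g(4) = mex{0} = 1
g(5) = mex{0} = 1
g(6) = mex{0,1} = 2
g(7) = mex{1} = 0
g(8) = mex{1} = 0
g(9) = mex{1,2} = 0
So g(9) = 0.
Row B is a plain Nim row of size 5, so its Grundy value is 5.
For row C, compute g(0), g(1), … with moves {3, 5, 7}:
k:     0  1  2  3  4  5  6  7  8  9
g(k):  0  0  0  1  1  1  2  2  2  3
So g(9) = 3.
The value of a disjunctive sum is the nim-sum of the parts.
Combined value = 0 ⊕ 5 ⊕ 3 = 6.

6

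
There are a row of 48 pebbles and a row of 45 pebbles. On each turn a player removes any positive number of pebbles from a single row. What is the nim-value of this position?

29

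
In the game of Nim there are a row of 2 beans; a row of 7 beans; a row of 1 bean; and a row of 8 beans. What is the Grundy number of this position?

Nim-sum: 2 ⊕ 7 ⊕ 1 ⊕ 8 = 12.

12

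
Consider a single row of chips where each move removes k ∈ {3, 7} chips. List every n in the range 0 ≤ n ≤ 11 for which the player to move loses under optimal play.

0, 1, 2, 6, 10, 11

Build the Grundy sequence with g(k) = mex{g(k−s) : s ∈ {3, 7}, s ≤ k}:
k:     0  1  2  3  4  5  6  7  8  9 10 11
g(k):  0  0  0  1  1  1  0  2  2  1  0  0
The P-positions (g = 0) in 0..11 are 0, 1, 2, 6, 10, 11.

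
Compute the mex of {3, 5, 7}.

0 is not in the set, so the mex is 0.

0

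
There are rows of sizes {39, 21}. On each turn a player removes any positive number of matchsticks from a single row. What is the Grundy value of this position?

50

Nim-sum: 39 XOR 21 = 50.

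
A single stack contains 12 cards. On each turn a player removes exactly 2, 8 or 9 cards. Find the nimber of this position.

Compute g(0), g(1), … for moves {2, 8, 9}:
g(0) = mex{} = 0
g(1) = mex{} = 0
g(2) = mex{0} = 1
g(3) = mex{0} = 1
g(4) = mex{1} = 0
g(5) = mex{1} = 0
g(6) = mex{0} = 1
g(7) = mex{0} = 1
g(8) = mex{0,1} = 2
g(9) = mex{0,1} = 2
g(10) = mex{0,1,2} = 3
g(11) = mex{1,2} = 0
g(12) = mex{0,1,3} = 2
So g(12) = 2.

2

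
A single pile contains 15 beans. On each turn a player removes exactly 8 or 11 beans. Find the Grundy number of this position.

Compute g(0), g(1), … for moves {8, 11}:
k:     0  1  2  3  4  5  6  7  8  9 10 11 12 13 14 15
g(k):  0  0  0  0  0  0  0  0  1  1  1  1  1  1  1  1
So g(15) = 1.

1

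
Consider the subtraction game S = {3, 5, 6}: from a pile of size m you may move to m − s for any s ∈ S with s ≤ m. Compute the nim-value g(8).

2

Build the Grundy sequence with g(k) = mex{g(k−s) : s ∈ {3, 5, 6}, s ≤ k}:
g(0) = mex{} = 0
g(1) = mex{} = 0
g(2) = mex{} = 0
g(3) = mex{0} = 1
g(4) = mex{0} = 1
g(5) = mex{0} = 1
g(6) = mex{0,1} = 2
g(7) = mex{0,1} = 2
g(8) = mex{0,1} = 2
So g(8) = 2.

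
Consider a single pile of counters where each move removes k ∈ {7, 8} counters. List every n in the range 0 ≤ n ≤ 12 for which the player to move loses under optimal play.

0, 1, 2, 3, 4, 5, 6

Compute g(0), g(1), … for moves {7, 8}:
k:     0  1  2  3  4  5  6  7  8  9 10 11 12
g(k):  0  0  0  0  0  0  0  1  1  1  1  1  1
The P-positions (g = 0) in 0..12 are 0, 1, 2, 3, 4, 5, 6.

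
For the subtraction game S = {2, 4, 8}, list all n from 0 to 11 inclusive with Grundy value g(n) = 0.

Build the Grundy sequence with g(k) = mex{g(k−s) : s ∈ {2, 4, 8}, s ≤ k}:
k:     0  1  2  3  4  5  6  7  8  9 10 11
g(k):  0  0  1  1  2  2  0  0  1  1  2  2
The P-positions (g = 0) in 0..11 are 0, 1, 6, 7.

0, 1, 6, 7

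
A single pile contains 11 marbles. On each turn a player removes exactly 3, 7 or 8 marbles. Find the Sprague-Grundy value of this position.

0

Grundy values for subtraction set {3, 7, 8}:
k:     0  1  2  3  4  5  6  7  8  9 10 11
g(k):  0  0  0  1  1  1  0  2  2  1  3  0
So g(11) = 0.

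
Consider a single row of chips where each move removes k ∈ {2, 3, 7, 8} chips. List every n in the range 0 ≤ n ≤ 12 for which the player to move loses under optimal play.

0, 1, 5, 6, 10, 11

Grundy values for subtraction set {2, 3, 7, 8}:
g(0) = mex{} = 0
g(1) = mex{} = 0
g(2) = mex{0} = 1
g(3) = mex{0} = 1
g(4) = mex{0,1} = 2
g(5) = mex{1} = 0
g(6) = mex{1,2} = 0
g(7) = mex{0,2} = 1
g(8) = mex{0} = 1
g(9) = mex{0,1} = 2
g(10) = mex{1} = 0
g(11) = mex{1,2} = 0
g(12) = mex{0,2} = 1
The P-positions (g = 0) in 0..12 are 0, 1, 5, 6, 10, 11.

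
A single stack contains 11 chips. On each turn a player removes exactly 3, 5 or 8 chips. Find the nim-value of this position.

0

Build the Grundy sequence with g(k) = mex{g(k−s) : s ∈ {3, 5, 8}, s ≤ k}:
g(0) = mex{} = 0
g(1) = mex{} = 0
g(2) = mex{} = 0
g(3) = mex{0} = 1
g(4) = mex{0} = 1
g(5) = mex{0} = 1
g(6) = mex{0,1} = 2
g(7) = mex{0,1} = 2
g(8) = mex{0,1} = 2
g(9) = mex{0,1,2} = 3
g(10) = mex{0,1,2} = 3
g(11) = mex{1,2} = 0
So g(11) = 0.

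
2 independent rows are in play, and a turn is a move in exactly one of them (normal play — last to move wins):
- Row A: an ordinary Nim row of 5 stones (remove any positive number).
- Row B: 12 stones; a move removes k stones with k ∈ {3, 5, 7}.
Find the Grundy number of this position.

5

Row A is a plain Nim row of size 5, so its Grundy value is 5.
Grundy values for row B (subtraction set {3, 5, 7}):
g(0) = mex{} = 0
g(1) = mex{} = 0
g(2) = mex{} = 0
g(3) = mex{0} = 1
g(4) = mex{0} = 1
g(5) = mex{0} = 1
g(6) = mex{0,1} = 2
g(7) = mex{0,1} = 2
g(8) = mex{0,1} = 2
g(9) = mex{0,1,2} = 3
g(10) = mex{1,2} = 0
g(11) = mex{1,2} = 0
g(12) = mex{1,2,3} = 0
So g(12) = 0.
The value of a disjunctive sum is the nim-sum of the parts.
Combined value = 5 XOR 0 = 5.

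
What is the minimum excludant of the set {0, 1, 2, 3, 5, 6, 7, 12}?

4

The values 0, 1, 2, 3 are all present; 4 is the first non-negative integer missing from the set.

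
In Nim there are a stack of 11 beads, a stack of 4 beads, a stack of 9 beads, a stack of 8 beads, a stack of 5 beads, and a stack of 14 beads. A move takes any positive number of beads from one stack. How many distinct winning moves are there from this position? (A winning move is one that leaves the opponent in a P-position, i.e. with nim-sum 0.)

3

Compute the nim-sum pairwise:
11 ⊕ 4 = 15
15 ⊕ 9 = 6
6 ⊕ 8 = 14
14 ⊕ 5 = 11
11 ⊕ 14 = 5
The overall nim-sum is X = 5. A stack of size p has a winning move iff p XOR X < p (reduce it to p XOR X).
  11: 11 XOR 5 = 14 ≥ 11 — no move.
  4: 4 XOR 5 = 1 < 4 — winning move (to 1).
  9: 9 XOR 5 = 12 ≥ 9 — no move.
  8: 8 XOR 5 = 13 ≥ 8 — no move.
  5: 5 XOR 5 = 0 < 5 — winning move (to 0).
  14: 14 XOR 5 = 11 < 14 — winning move (to 11).
That gives 3 winning moves.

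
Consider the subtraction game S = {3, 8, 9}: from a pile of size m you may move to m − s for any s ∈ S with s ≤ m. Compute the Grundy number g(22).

Build the Grundy sequence with g(k) = mex{g(k−s) : s ∈ {3, 8, 9}, s ≤ k}:
k:     0  1  2  3  4  5  6  7  8  9 10 11 12 13 14 15 16 17 18 19 20 21 22
g(k):  0  0  0  1  1  1  0  0  2  1  1  3  0  0  2  1  1  0  0  0  1  1  1
So g(22) = 1.

1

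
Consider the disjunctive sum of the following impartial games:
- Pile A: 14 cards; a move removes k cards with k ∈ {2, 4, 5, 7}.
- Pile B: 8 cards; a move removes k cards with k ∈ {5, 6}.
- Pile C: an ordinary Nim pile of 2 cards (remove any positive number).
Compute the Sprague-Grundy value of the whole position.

Build the Grundy sequence for pile A with g(k) = mex{g(k−s) : s ∈ {2, 4, 5, 7}, s ≤ k}:
k:     0  1  2  3  4  5  6  7  8  9 10 11 12 13 14
g(k):  0  0  1  1  2  2  3  3  4  0  0  1  1  2  2
So g(14) = 2.
Grundy values for pile B (subtraction set {5, 6}):
g(0) = mex{} = 0
g(1) = mex{} = 0
g(2) = mex{} = 0
g(3) = mex{} = 0
g(4) = mex{} = 0
g(5) = mex{0} = 1
g(6) = mex{0} = 1
g(7) = mex{0} = 1
g(8) = mex{0} = 1
So g(8) = 1.
Pile C is a plain Nim pile of size 2, so its Grundy value is 2.
The value of a disjunctive sum is the nim-sum of the parts.
Combined value = 2 XOR 1 XOR 2 = 1.

1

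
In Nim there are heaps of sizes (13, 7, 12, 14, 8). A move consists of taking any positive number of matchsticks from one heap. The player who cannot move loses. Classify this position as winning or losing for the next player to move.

Losing position

In binary:
  1101  (13)
  0111  (7)
  1100  (12)
  1110  (14)
  1000  (8)
  ----
  0000  (0)
The nim-sum is 0, so this is a P-position: the player to move is in a losing position under optimal play.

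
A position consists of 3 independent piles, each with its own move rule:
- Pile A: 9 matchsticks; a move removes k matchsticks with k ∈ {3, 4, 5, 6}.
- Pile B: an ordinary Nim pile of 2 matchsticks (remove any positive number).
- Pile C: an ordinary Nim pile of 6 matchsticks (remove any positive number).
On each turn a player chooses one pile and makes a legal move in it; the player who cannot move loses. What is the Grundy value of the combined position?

For pile A, compute g(0), g(1), … with moves {3, 4, 5, 6}:
k:     0  1  2  3  4  5  6  7  8  9
g(k):  0  0  0  1  1  1  2  2  2  0
So g(9) = 0.
Pile B is a plain Nim pile of size 2, so its Grundy value is 2.
Pile C is a plain Nim pile of size 6, so its Grundy value is 6.
The value of a disjunctive sum is the nim-sum of the parts.
Combined value = 0 XOR 2 XOR 6 = 4.

4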